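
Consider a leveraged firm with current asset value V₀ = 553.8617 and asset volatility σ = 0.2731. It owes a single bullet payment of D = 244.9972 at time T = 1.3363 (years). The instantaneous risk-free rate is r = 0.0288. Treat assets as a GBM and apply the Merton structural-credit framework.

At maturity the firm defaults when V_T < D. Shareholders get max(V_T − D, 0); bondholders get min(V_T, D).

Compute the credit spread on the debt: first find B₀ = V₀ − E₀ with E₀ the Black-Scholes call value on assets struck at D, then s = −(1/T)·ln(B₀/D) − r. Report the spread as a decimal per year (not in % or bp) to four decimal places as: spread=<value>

spread=0.0004

d₁ = [ln(V₀/D) + (r + σ²/2)T] / (σ√T)
   = [ln(553.8617/244.9972) + (0.0288 + 0.5·0.2731²)·1.3363] / (0.2731·√1.3363)
   = [0.815668 + 0.088318] / 0.315699 = 2.863442
d₂ = d₁ − σ√T = 2.863442 − 0.315699 = 2.547742
N(d₁) = 0.997905,  N(d₂) = 0.994579,  e^(−rT) = 0.962246
E₀ = V₀·N(d₁) − D·e^(−rT)·N(d₂)
   = 553.8617·0.997905 − 244.9972·0.962246·0.994579 = 318.231688
B₀ = V₀ − E₀ = 553.8617 − 318.231688 = 235.630012
spread = −(1/T)·ln(B₀/D) − r = −(1/1.3363)·ln(235.630012/244.9972) − 0.0288 = 0.00037306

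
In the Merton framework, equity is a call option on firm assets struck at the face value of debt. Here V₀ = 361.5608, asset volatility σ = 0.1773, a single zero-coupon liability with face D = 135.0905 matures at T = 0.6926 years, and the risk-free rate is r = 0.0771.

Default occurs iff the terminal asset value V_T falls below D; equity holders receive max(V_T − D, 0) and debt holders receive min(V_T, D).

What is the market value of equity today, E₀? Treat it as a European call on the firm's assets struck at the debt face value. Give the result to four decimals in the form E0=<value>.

E0=233.4948

d₁ = [ln(V₀/D) + (r + σ²/2)T] / (σ√T)
   = [ln(361.5608/135.0905) + (0.0771 + 0.5·0.1773²)·0.6926] / (0.1773·√0.6926)
   = [0.984485 + 0.064286] / 0.147554 = 7.107725
d₂ = d₁ − σ√T = 7.107725 − 0.147554 = 6.960171
N(d₁) = 1.000000,  N(d₂) = 1.000000,  e^(−rT) = 0.948001
E₀ = V₀·N(d₁) − D·e^(−rT)·N(d₂)
   = 361.5608·1.000000 − 135.0905·0.948001·1.000000 = 233.494837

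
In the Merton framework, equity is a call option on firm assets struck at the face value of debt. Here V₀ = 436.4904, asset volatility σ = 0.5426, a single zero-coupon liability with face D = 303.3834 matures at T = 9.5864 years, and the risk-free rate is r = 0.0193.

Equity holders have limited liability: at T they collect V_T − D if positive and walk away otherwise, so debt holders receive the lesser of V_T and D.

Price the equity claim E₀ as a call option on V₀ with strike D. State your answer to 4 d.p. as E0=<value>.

d₁ = [ln(V₀/D) + (r + σ²/2)T] / (σ√T)
   = [ln(436.4904/303.3834) + (0.0193 + 0.5·0.5426²)·9.5864] / (0.5426·√9.5864)
   = [0.363769 + 1.596206] / 1.679993 = 1.166657
d₂ = d₁ − σ√T = 1.166657 − 1.679993 = -0.513337
N(d₁) = 0.878325,  N(d₂) = 0.303858,  e^(−rT) = 0.831090
E₀ = V₀·N(d₁) − D·e^(−rT)·N(d₂)
   = 436.4904·0.878325 − 303.3834·0.831090·0.303858 = 306.766260

E0=306.7663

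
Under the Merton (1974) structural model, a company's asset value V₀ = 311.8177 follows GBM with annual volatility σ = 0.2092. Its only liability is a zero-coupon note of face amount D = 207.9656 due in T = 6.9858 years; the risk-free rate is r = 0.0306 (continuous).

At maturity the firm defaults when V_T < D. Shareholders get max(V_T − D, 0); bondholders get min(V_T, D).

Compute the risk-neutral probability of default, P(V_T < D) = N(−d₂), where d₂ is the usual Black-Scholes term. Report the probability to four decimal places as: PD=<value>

PD=0.1997

d₁ = [ln(V₀/D) + (r + σ²/2)T] / (σ√T)
   = [ln(311.8177/207.9656) + (0.0306 + 0.5·0.2092²)·6.9858] / (0.2092·√6.9858)
   = [0.405046 + 0.366631] / 0.552929 = 1.395616
d₂ = d₁ − σ√T = 1.395616 − 0.552929 = 0.842686
risk-neutral PD = N(−d₂) = N(-0.842686) = 0.199702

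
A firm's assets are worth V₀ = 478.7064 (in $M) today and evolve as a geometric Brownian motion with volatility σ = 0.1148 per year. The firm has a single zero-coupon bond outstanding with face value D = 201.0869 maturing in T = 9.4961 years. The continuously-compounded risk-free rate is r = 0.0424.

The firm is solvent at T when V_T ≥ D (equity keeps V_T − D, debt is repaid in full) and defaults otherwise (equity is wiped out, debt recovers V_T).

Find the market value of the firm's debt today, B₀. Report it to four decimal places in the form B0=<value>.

B0=134.4343

d₁ = [ln(V₀/D) + (r + σ²/2)T] / (σ√T)
   = [ln(478.7064/201.0869) + (0.0424 + 0.5·0.1148²)·9.4961] / (0.1148·√9.4961)
   = [0.867350 + 0.465209] / 0.353765 = 3.766796
d₂ = d₁ − σ√T = 3.766796 − 0.353765 = 3.413032
N(d₁) = 0.999917,  N(d₂) = 0.999679,  e^(−rT) = 0.668556
E₀ = V₀·N(d₁) − D·e^(−rT)·N(d₂)
   = 478.7064·0.999917 − 201.0869·0.668556·0.999679 = 344.272088
B₀ = V₀ − E₀ = 478.7064 − 344.272088 = 134.434312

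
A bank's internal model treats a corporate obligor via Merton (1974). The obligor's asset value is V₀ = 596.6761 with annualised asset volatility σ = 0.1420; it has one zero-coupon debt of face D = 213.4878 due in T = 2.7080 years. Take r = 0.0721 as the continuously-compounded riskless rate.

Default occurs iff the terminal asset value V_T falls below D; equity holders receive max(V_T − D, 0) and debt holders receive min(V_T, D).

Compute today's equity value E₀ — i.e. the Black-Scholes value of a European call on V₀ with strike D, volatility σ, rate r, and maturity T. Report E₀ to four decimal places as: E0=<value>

d₁ = [ln(V₀/D) + (r + σ²/2)T] / (σ√T)
   = [ln(596.6761/213.4878) + (0.0721 + 0.5·0.1420²)·2.7080] / (0.1420·√2.7080)
   = [1.027795 + 0.222549] / 0.233675 = 5.350775
d₂ = d₁ − σ√T = 5.350775 − 0.233675 = 5.117100
N(d₁) = 1.000000,  N(d₂) = 1.000000,  e^(−rT) = 0.822632
E₀ = V₀·N(d₁) − D·e^(−rT)·N(d₂)
   = 596.6761·1.000000 − 213.4878·0.822632·1.000000 = 421.054289

E0=421.0543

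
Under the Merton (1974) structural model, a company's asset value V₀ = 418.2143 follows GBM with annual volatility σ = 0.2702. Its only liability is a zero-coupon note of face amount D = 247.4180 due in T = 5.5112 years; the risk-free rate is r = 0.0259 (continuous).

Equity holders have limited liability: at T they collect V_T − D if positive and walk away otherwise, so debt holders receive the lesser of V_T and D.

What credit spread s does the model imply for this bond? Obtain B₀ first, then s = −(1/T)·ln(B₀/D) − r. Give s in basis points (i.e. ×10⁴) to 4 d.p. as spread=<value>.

d₁ = [ln(V₀/D) + (r + σ²/2)T] / (σ√T)
   = [ln(418.2143/247.4180) + (0.0259 + 0.5·0.2702²)·5.5112] / (0.2702·√5.5112)
   = [0.524915 + 0.343921] / 0.634320 = 1.369712
d₂ = d₁ − σ√T = 1.369712 − 0.634320 = 0.735392
N(d₁) = 0.914612,  N(d₂) = 0.768950,  e^(−rT) = 0.866979
E₀ = V₀·N(d₁) − D·e^(−rT)·N(d₂)
   = 418.2143·0.914612 − 247.4180·0.866979·0.768950 = 217.559109
B₀ = V₀ − E₀ = 418.2143 − 217.559109 = 200.655191
spread = −(1/T)·ln(B₀/D) − r = −(1/5.5112)·ln(200.655191/247.4180) − 0.0259 = 0.01211191
in basis points: 0.01211191 × 10⁴ = 121.1191 bp

spread=121.1191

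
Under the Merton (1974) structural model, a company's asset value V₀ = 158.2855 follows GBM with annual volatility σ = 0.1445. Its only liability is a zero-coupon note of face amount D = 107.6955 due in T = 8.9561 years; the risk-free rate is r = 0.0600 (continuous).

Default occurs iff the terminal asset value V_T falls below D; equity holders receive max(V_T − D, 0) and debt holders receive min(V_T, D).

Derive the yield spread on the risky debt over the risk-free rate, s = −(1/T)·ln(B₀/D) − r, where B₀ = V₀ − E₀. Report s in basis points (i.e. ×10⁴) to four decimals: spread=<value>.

spread=4.4433

d₁ = [ln(V₀/D) + (r + σ²/2)T] / (σ√T)
   = [ln(158.2855/107.6955) + (0.0600 + 0.5·0.1445²)·8.9561] / (0.1445·√8.9561)
   = [0.385093 + 0.630869] / 0.432441 = 2.349362
d₂ = d₁ − σ√T = 2.349362 − 0.432441 = 1.916920
N(d₁) = 0.990597,  N(d₂) = 0.972376,  e^(−rT) = 0.584285
E₀ = V₀·N(d₁) − D·e^(−rT)·N(d₂)
   = 158.2855·0.990597 − 107.6955·0.584285·0.972376 = 95.610520
B₀ = V₀ − E₀ = 158.2855 − 95.610520 = 62.674980
spread = −(1/T)·ln(B₀/D) − r = −(1/8.9561)·ln(62.674980/107.6955) − 0.0600 = 0.00044433
in basis points: 0.00044433 × 10⁴ = 4.4433 bp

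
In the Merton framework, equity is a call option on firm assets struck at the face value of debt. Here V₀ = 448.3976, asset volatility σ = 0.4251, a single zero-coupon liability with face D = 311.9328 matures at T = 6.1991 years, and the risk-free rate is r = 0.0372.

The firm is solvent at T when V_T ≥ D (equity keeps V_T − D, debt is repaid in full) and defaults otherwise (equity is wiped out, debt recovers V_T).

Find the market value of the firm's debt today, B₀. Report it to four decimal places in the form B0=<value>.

B0=188.7806

d₁ = [ln(V₀/D) + (r + σ²/2)T] / (σ√T)
   = [ln(448.3976/311.9328) + (0.0372 + 0.5·0.4251²)·6.1991] / (0.4251·√6.1991)
   = [0.362893 + 0.790726] / 1.058414 = 1.089951
d₂ = d₁ − σ√T = 1.089951 − 1.058414 = 0.031537
N(d₁) = 0.862133,  N(d₂) = 0.512579,  e^(−rT) = 0.794052
E₀ = V₀·N(d₁) − D·e^(−rT)·N(d₂)
   = 448.3976·0.862133 − 311.9328·0.794052·0.512579 = 259.616969
B₀ = V₀ − E₀ = 448.3976 − 259.616969 = 188.780631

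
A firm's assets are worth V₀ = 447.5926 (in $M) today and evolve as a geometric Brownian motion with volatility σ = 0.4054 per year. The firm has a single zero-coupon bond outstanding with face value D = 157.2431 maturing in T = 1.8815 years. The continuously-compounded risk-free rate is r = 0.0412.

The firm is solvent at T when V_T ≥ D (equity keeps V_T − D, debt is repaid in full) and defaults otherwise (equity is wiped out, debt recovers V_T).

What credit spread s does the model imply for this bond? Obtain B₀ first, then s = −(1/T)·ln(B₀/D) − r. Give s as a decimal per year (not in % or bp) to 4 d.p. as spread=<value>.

spread=0.0041

d₁ = [ln(V₀/D) + (r + σ²/2)T] / (σ√T)
   = [ln(447.5926/157.2431) + (0.0412 + 0.5·0.4054²)·1.8815] / (0.4054·√1.8815)
   = [1.046090 + 0.232129] / 0.556078 = 2.298633
d₂ = d₁ − σ√T = 2.298633 − 0.556078 = 1.742555
N(d₁) = 0.989237,  N(d₂) = 0.959294,  e^(−rT) = 0.925411
E₀ = V₀·N(d₁) − D·e^(−rT)·N(d₂)
   = 447.5926·0.989237 − 157.2431·0.925411·0.959294 = 303.184051
B₀ = V₀ − E₀ = 447.5926 − 303.184051 = 144.408549
spread = −(1/T)·ln(B₀/D) − r = −(1/1.8815)·ln(144.408549/157.2431) − 0.0412 = 0.00405463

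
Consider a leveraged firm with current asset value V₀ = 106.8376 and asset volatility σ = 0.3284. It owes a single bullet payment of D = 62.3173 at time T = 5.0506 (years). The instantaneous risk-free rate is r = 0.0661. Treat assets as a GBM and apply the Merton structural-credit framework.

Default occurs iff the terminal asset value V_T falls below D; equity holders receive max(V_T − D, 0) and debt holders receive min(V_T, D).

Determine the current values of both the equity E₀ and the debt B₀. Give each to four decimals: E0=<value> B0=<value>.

d₁ = [ln(V₀/D) + (r + σ²/2)T] / (σ√T)
   = [ln(106.8376/62.3173) + (0.0661 + 0.5·0.3284²)·5.0506] / (0.3284·√5.0506)
   = [0.539071 + 0.606190] / 0.738031 = 1.551778
d₂ = d₁ − σ√T = 1.551778 − 0.738031 = 0.813747
N(d₁) = 0.939642,  N(d₂) = 0.792105,  e^(−rT) = 0.716165
E₀ = V₀·N(d₁) − D·e^(−rT)·N(d₂)
   = 106.8376·0.939642 − 62.3173·0.716165·0.792105 = 65.037903
B₀ = V₀ − E₀ = 106.8376 − 65.037903 = 41.799697

E0=65.0379 B0=41.7997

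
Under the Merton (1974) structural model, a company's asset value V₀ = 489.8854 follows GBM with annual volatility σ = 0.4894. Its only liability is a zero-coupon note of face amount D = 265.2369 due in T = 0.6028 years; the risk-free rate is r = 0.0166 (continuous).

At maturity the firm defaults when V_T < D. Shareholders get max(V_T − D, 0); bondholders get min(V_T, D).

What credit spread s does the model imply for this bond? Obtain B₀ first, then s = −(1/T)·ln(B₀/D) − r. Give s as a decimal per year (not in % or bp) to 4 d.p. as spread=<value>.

spread=0.0180

d₁ = [ln(V₀/D) + (r + σ²/2)T] / (σ√T)
   = [ln(489.8854/265.2369) + (0.0166 + 0.5·0.4894²)·0.6028] / (0.4894·√0.6028)
   = [0.613548 + 0.082196] / 0.379971 = 1.831043
d₂ = d₁ − σ√T = 1.831043 − 0.379971 = 1.451072
N(d₁) = 0.966453,  N(d₂) = 0.926620,  e^(−rT) = 0.990043
E₀ = V₀·N(d₁) − D·e^(−rT)·N(d₂)
   = 489.8854·0.966453 − 265.2369·0.990043·0.926620 = 230.124414
B₀ = V₀ − E₀ = 489.8854 − 230.124414 = 259.760986
spread = −(1/T)·ln(B₀/D) − r = −(1/0.6028)·ln(259.760986/265.2369) − 0.0166 = 0.01800761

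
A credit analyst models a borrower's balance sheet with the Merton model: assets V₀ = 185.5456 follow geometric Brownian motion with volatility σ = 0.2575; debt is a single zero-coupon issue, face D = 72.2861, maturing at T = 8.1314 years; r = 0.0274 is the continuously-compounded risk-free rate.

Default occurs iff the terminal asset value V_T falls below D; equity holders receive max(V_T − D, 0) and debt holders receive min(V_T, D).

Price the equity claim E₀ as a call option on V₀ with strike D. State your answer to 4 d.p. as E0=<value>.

d₁ = [ln(V₀/D) + (r + σ²/2)T] / (σ√T)
   = [ln(185.5456/72.2861) + (0.0274 + 0.5·0.2575²)·8.1314] / (0.2575·√8.1314)
   = [0.942669 + 0.492382] / 0.734277 = 1.954372
d₂ = d₁ − σ√T = 1.954372 − 0.734277 = 1.220095
N(d₁) = 0.974671,  N(d₂) = 0.888786,  e^(−rT) = 0.800275
E₀ = V₀·N(d₁) − D·e^(−rT)·N(d₂)
   = 185.5456·0.974671 − 72.2861·0.800275·0.888786 = 129.430869

E0=129.4309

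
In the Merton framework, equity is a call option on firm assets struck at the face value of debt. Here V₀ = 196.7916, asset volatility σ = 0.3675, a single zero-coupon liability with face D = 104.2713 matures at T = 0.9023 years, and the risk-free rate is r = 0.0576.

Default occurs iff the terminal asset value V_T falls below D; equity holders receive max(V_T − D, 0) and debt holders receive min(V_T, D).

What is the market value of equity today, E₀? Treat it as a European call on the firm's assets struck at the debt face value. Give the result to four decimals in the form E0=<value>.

E0=98.2459

d₁ = [ln(V₀/D) + (r + σ²/2)T] / (σ√T)
   = [ln(196.7916/104.2713) + (0.0576 + 0.5·0.3675²)·0.9023] / (0.3675·√0.9023)
   = [0.635149 + 0.112903] / 0.349086 = 2.142886
d₂ = d₁ − σ√T = 2.142886 − 0.349086 = 1.793800
N(d₁) = 0.983939,  N(d₂) = 0.963577,  e^(−rT) = 0.949355
E₀ = V₀·N(d₁) − D·e^(−rT)·N(d₂)
   = 196.7916·0.983939 − 104.2713·0.949355·0.963577 = 98.245914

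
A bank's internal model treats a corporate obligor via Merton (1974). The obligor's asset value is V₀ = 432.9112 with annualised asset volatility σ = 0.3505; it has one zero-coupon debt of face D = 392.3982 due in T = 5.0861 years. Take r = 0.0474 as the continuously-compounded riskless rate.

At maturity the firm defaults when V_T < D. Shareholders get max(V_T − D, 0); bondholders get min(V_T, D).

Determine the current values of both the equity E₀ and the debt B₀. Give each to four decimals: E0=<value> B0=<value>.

E0=185.8838 B0=247.0274

d₁ = [ln(V₀/D) + (r + σ²/2)T] / (σ√T)
   = [ln(432.9112/392.3982) + (0.0474 + 0.5·0.3505²)·5.0861] / (0.3505·√5.0861)
   = [0.098255 + 0.553495] / 0.790461 = 0.824520
d₂ = d₁ − σ√T = 0.824520 − 0.790461 = 0.034059
N(d₁) = 0.795178,  N(d₂) = 0.513585,  e^(−rT) = 0.785778
E₀ = V₀·N(d₁) − D·e^(−rT)·N(d₂)
   = 432.9112·0.795178 − 392.3982·0.785778·0.513585 = 185.883770
B₀ = V₀ − E₀ = 432.9112 − 185.883770 = 247.027430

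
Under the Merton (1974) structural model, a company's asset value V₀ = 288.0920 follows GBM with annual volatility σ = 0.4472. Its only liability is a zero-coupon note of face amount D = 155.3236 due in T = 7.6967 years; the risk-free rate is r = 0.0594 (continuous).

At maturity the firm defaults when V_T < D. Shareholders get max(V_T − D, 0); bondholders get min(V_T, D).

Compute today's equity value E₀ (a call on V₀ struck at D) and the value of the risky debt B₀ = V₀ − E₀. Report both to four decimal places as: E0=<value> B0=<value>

d₁ = [ln(V₀/D) + (r + σ²/2)T] / (σ√T)
   = [ln(288.0920/155.3236) + (0.0594 + 0.5·0.4472²)·7.6967] / (0.4472·√7.6967)
   = [0.617769 + 1.226807] / 1.240664 = 1.486766
d₂ = d₁ − σ√T = 1.486766 − 1.240664 = 0.246102
N(d₁) = 0.931462,  N(d₂) = 0.597198,  e^(−rT) = 0.633064
E₀ = V₀·N(d₁) − D·e^(−rT)·N(d₂)
   = 288.0920·0.931462 − 155.3236·0.633064·0.597198 = 209.624279
B₀ = V₀ − E₀ = 288.0920 − 209.624279 = 78.467721

E0=209.6243 B0=78.4677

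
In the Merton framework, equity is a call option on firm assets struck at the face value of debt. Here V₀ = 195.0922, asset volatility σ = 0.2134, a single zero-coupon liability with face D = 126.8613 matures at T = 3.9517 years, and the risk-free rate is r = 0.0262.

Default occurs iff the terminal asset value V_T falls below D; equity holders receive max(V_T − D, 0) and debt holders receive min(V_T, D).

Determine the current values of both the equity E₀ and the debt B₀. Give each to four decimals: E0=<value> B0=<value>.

d₁ = [ln(V₀/D) + (r + σ²/2)T] / (σ√T)
   = [ln(195.0922/126.8613) + (0.0262 + 0.5·0.2134²)·3.9517] / (0.2134·√3.9517)
   = [0.430378 + 0.193514] / 0.424215 = 1.470696
d₂ = d₁ − σ√T = 1.470696 − 0.424215 = 1.046480
N(d₁) = 0.929313,  N(d₂) = 0.852330,  e^(−rT) = 0.901645
E₀ = V₀·N(d₁) − D·e^(−rT)·N(d₂)
   = 195.0922·0.929313 − 126.8613·0.901645·0.852330 = 83.808955
B₀ = V₀ − E₀ = 195.0922 − 83.808955 = 111.283245

E0=83.8090 B0=111.2832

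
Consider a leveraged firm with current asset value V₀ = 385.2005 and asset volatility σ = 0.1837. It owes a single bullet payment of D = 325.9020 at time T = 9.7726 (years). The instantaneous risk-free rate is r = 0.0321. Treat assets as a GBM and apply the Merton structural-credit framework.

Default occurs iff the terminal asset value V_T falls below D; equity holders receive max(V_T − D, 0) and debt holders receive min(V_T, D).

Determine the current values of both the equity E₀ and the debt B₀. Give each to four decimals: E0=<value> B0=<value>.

E0=166.1416 B0=219.0589

d₁ = [ln(V₀/D) + (r + σ²/2)T] / (σ√T)
   = [ln(385.2005/325.9020) + (0.0321 + 0.5·0.1837²)·9.7726] / (0.1837·√9.7726)
   = [0.167167 + 0.478592] / 0.574267 = 1.124492
d₂ = d₁ − σ√T = 1.124492 − 0.574267 = 0.550225
N(d₁) = 0.869598,  N(d₂) = 0.708917,  e^(−rT) = 0.730738
E₀ = V₀·N(d₁) − D·e^(−rT)·N(d₂)
   = 385.2005·0.869598 − 325.9020·0.730738·0.708917 = 166.141611
B₀ = V₀ − E₀ = 385.2005 − 166.141611 = 219.058889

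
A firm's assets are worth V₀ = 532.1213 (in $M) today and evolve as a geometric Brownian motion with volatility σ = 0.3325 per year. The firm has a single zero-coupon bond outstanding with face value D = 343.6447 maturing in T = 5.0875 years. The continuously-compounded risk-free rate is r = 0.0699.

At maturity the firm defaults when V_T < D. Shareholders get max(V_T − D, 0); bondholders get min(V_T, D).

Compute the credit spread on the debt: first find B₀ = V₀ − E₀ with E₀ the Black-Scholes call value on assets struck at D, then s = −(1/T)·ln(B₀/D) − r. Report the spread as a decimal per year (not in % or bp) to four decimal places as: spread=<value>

spread=0.0163

d₁ = [ln(V₀/D) + (r + σ²/2)T] / (σ√T)
   = [ln(532.1213/343.6447) + (0.0699 + 0.5·0.3325²)·5.0875] / (0.3325·√5.0875)
   = [0.437263 + 0.636844] / 0.749970 = 1.432200
d₂ = d₁ − σ√T = 1.432200 − 0.749970 = 0.682230
N(d₁) = 0.923957,  N(d₂) = 0.752453,  e^(−rT) = 0.700741
E₀ = V₀·N(d₁) − D·e^(−rT)·N(d₂)
   = 532.1213·0.923957 − 343.6447·0.700741·0.752453 = 310.461713
B₀ = V₀ − E₀ = 532.1213 − 310.461713 = 221.659587
spread = −(1/T)·ln(B₀/D) − r = −(1/5.0875)·ln(221.659587/343.6447) − 0.0699 = 0.01628486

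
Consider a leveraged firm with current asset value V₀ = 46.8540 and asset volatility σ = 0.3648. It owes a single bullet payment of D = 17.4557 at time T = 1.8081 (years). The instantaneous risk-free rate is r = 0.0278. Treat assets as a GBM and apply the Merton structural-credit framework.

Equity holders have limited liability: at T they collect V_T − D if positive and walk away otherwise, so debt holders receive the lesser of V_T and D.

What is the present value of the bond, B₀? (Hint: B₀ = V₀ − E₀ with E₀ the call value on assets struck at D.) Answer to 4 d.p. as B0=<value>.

B0=16.5172

d₁ = [ln(V₀/D) + (r + σ²/2)T] / (σ√T)
   = [ln(46.8540/17.4557) + (0.0278 + 0.5·0.3648²)·1.8081] / (0.3648·√1.8081)
   = [0.987370 + 0.170575] / 0.490531 = 2.360598
d₂ = d₁ − σ√T = 2.360598 − 0.490531 = 1.870067
N(d₁) = 0.990877,  N(d₂) = 0.969263,  e^(−rT) = 0.950977
E₀ = V₀·N(d₁) − D·e^(−rT)·N(d₂)
   = 46.8540·0.990877 − 17.4557·0.950977·0.969263 = 30.336827
B₀ = V₀ − E₀ = 46.8540 − 30.336827 = 16.517173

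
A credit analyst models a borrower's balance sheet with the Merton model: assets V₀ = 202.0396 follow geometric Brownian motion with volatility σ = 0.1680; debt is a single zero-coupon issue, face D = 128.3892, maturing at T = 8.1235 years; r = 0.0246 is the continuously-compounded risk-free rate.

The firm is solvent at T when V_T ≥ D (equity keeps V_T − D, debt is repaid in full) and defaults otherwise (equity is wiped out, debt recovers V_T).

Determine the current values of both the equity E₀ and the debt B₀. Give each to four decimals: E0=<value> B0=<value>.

E0=99.6186 B0=102.4210

d₁ = [ln(V₀/D) + (r + σ²/2)T] / (σ√T)
   = [ln(202.0396/128.3892) + (0.0246 + 0.5·0.1680²)·8.1235] / (0.1680·√8.1235)
   = [0.453397 + 0.314477] / 0.478829 = 1.603649
d₂ = d₁ − σ√T = 1.603649 − 0.478829 = 1.124819
N(d₁) = 0.945604,  N(d₂) = 0.869667,  e^(−rT) = 0.818863
E₀ = V₀·N(d₁) − D·e^(−rT)·N(d₂)
   = 202.0396·0.945604 − 128.3892·0.818863·0.869667 = 99.618605
B₀ = V₀ − E₀ = 202.0396 − 99.618605 = 102.420995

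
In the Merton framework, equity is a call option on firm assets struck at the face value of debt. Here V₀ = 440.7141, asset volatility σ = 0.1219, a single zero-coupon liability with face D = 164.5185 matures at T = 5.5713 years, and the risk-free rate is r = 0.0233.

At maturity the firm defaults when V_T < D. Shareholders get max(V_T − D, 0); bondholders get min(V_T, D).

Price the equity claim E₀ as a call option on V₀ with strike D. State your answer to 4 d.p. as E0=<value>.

d₁ = [ln(V₀/D) + (r + σ²/2)T] / (σ√T)
   = [ln(440.7141/164.5185) + (0.0233 + 0.5·0.1219²)·5.5713] / (0.1219·√5.5713)
   = [0.985373 + 0.171205] / 0.287728 = 4.019695
d₂ = d₁ − σ√T = 4.019695 − 0.287728 = 3.731967
N(d₁) = 0.999971,  N(d₂) = 0.999905,  e^(−rT) = 0.878261
E₀ = V₀·N(d₁) − D·e^(−rT)·N(d₂)
   = 440.7141·0.999971 − 164.5185·0.878261·0.999905 = 296.224778

E0=296.2248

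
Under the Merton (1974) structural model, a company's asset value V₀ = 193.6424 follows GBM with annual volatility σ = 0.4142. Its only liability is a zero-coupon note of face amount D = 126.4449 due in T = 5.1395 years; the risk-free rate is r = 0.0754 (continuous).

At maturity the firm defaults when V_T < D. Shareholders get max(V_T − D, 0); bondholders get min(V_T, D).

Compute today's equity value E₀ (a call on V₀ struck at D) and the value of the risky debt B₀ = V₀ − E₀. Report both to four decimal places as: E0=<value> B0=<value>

d₁ = [ln(V₀/D) + (r + σ²/2)T] / (σ√T)
   = [ln(193.6424/126.4449) + (0.0754 + 0.5·0.4142²)·5.1395] / (0.4142·√5.1395)
   = [0.426207 + 0.828389] / 0.939011 = 1.336082
d₂ = d₁ − σ√T = 1.336082 − 0.939011 = 0.397071
N(d₁) = 0.909239,  N(d₂) = 0.654343,  e^(−rT) = 0.678739
E₀ = V₀·N(d₁) − D·e^(−rT)·N(d₂)
   = 193.6424·0.909239 − 126.4449·0.678739·0.654343 = 119.909461
B₀ = V₀ − E₀ = 193.6424 − 119.909461 = 73.732939

E0=119.9095 B0=73.7329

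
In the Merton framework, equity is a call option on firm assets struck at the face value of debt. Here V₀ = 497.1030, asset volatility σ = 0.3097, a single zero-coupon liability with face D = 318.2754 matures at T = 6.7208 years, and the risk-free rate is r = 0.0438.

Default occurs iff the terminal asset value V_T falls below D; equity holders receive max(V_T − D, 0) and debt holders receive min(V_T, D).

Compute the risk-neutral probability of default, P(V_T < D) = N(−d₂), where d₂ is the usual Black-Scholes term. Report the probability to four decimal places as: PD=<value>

d₁ = [ln(V₀/D) + (r + σ²/2)T] / (σ√T)
   = [ln(497.1030/318.2754) + (0.0438 + 0.5·0.3097²)·6.7208] / (0.3097·√6.7208)
   = [0.445880 + 0.616681] / 0.802882 = 1.323434
d₂ = d₁ − σ√T = 1.323434 − 0.802882 = 0.520552
risk-neutral PD = N(−d₂) = N(-0.520552) = 0.301340

PD=0.3013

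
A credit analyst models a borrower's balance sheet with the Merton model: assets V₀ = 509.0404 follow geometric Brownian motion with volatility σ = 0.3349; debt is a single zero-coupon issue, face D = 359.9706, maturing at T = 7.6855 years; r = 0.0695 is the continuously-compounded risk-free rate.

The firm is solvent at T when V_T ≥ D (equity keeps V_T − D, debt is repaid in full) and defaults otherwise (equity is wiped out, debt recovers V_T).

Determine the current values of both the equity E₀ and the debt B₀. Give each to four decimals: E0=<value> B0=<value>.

d₁ = [ln(V₀/D) + (r + σ²/2)T] / (σ√T)
   = [ln(509.0404/359.9706) + (0.0695 + 0.5·0.3349²)·7.6855] / (0.3349·√7.6855)
   = [0.346505 + 0.965137] / 0.928434 = 1.412747
d₂ = d₁ − σ√T = 1.412747 − 0.928434 = 0.484312
N(d₁) = 0.921135,  N(d₂) = 0.685918,  e^(−rT) = 0.586172
E₀ = V₀·N(d₁) − D·e^(−rT)·N(d₂)
   = 509.0404·0.921135 − 359.9706·0.586172·0.685918 = 324.163019
B₀ = V₀ − E₀ = 509.0404 − 324.163019 = 184.877381

E0=324.1630 B0=184.8774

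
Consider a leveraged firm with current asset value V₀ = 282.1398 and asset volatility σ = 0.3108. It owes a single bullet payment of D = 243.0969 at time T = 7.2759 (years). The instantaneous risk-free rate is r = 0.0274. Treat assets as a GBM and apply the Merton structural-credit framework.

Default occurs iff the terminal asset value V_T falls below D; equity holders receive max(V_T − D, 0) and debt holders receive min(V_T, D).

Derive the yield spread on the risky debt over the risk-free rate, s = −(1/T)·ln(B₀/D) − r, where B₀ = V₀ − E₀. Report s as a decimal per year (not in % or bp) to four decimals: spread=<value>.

spread=0.0333

d₁ = [ln(V₀/D) + (r + σ²/2)T] / (σ√T)
   = [ln(282.1398/243.0969) + (0.0274 + 0.5·0.3108²)·7.2759] / (0.3108·√7.2759)
   = [0.148943 + 0.550773] / 0.838348 = 0.834637
d₂ = d₁ − σ√T = 0.834637 − 0.838348 = -0.003711
N(d₁) = 0.798039,  N(d₂) = 0.498519,  e^(−rT) = 0.819255
E₀ = V₀·N(d₁) − D·e^(−rT)·N(d₂)
   = 282.1398·0.798039 − 243.0969·0.819255·0.498519 = 125.874203
B₀ = V₀ − E₀ = 282.1398 − 125.874203 = 156.265597
spread = −(1/T)·ln(B₀/D) − r = −(1/7.2759)·ln(156.265597/243.0969) − 0.0274 = 0.03333517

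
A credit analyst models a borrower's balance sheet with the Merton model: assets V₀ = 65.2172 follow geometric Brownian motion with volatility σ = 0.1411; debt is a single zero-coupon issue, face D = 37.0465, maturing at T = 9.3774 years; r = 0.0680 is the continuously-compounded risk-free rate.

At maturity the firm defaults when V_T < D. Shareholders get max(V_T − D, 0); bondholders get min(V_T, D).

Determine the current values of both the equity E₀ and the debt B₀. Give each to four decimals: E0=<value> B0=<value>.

d₁ = [ln(V₀/D) + (r + σ²/2)T] / (σ√T)
   = [ln(65.2172/37.0465) + (0.0680 + 0.5·0.1411²)·9.3774] / (0.1411·√9.3774)
   = [0.565549 + 0.731012] / 0.432084 = 3.000714
d₂ = d₁ − σ√T = 3.000714 − 0.432084 = 2.568630
N(d₁) = 0.998653,  N(d₂) = 0.994895,  e^(−rT) = 0.528526
E₀ = V₀·N(d₁) − D·e^(−rT)·N(d₂)
   = 65.2172·0.998653 − 37.0465·0.528526·0.994895 = 45.649287
B₀ = V₀ − E₀ = 65.2172 − 45.649287 = 19.567913

E0=45.6493 B0=19.5679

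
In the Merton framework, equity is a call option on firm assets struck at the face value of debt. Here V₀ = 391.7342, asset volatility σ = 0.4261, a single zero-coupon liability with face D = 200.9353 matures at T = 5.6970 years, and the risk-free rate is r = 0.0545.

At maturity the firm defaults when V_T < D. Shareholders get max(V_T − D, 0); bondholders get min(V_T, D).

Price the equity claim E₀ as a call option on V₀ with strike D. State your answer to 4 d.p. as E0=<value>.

E0=264.6190

d₁ = [ln(V₀/D) + (r + σ²/2)T] / (σ√T)
   = [ln(391.7342/200.9353) + (0.0545 + 0.5·0.4261²)·5.6970] / (0.4261·√5.6970)
   = [0.667601 + 0.827664] / 1.017032 = 1.470223
d₂ = d₁ − σ√T = 1.470223 − 1.017032 = 0.453191
N(d₁) = 0.929249,  N(d₂) = 0.674794,  e^(−rT) = 0.733090
E₀ = V₀·N(d₁) − D·e^(−rT)·N(d₂)
   = 391.7342·0.929249 − 200.9353·0.733090·0.674794 = 264.619027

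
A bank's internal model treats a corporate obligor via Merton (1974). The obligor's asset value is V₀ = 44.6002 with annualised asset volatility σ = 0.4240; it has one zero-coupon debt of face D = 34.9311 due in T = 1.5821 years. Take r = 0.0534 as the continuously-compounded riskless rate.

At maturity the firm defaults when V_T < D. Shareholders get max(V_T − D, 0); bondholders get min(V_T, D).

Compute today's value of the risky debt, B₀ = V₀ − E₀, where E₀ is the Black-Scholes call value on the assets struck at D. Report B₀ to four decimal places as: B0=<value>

B0=28.8517

d₁ = [ln(V₀/D) + (r + σ²/2)T] / (σ√T)
   = [ln(44.6002/34.9311) + (0.0534 + 0.5·0.4240²)·1.5821] / (0.4240·√1.5821)
   = [0.244361 + 0.226696] / 0.533314 = 0.883264
d₂ = d₁ − σ√T = 0.883264 − 0.533314 = 0.349950
N(d₁) = 0.811453,  N(d₂) = 0.636812,  e^(−rT) = 0.918986
E₀ = V₀·N(d₁) − D·e^(−rT)·N(d₂)
   = 44.6002·0.811453 − 34.9311·0.918986·0.636812 = 15.748546
B₀ = V₀ − E₀ = 44.6002 − 15.748546 = 28.851654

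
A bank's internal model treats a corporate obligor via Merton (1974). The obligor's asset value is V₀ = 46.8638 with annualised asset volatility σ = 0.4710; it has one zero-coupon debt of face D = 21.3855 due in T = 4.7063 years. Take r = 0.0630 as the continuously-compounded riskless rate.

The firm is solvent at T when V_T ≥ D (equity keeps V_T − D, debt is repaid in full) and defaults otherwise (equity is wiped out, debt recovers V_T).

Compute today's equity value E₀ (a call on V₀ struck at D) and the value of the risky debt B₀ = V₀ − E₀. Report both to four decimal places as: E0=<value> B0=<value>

E0=32.8763 B0=13.9875

d₁ = [ln(V₀/D) + (r + σ²/2)T] / (σ√T)
   = [ln(46.8638/21.3855) + (0.0630 + 0.5·0.4710²)·4.7063] / (0.4710·√4.7063)
   = [0.784532 + 0.818522] / 1.021788 = 1.568872
d₂ = d₁ − σ√T = 1.568872 − 1.021788 = 0.547084
N(d₁) = 0.941661,  N(d₂) = 0.707840,  e^(−rT) = 0.743418
E₀ = V₀·N(d₁) − D·e^(−rT)·N(d₂)
   = 46.8638·0.941661 − 21.3855·0.743418·0.707840 = 32.876327
B₀ = V₀ − E₀ = 46.8638 − 32.876327 = 13.987473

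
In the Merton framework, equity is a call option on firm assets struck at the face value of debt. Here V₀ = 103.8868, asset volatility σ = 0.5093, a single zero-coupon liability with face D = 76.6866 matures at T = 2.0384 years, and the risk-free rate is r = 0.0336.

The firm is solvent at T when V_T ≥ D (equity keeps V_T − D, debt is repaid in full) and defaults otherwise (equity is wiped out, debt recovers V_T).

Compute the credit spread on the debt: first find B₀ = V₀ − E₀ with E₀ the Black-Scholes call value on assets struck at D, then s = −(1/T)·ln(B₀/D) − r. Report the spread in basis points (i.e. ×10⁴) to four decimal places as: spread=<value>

spread=881.3849

d₁ = [ln(V₀/D) + (r + σ²/2)T] / (σ√T)
   = [ln(103.8868/76.6866) + (0.0336 + 0.5·0.5093²)·2.0384] / (0.5093·√2.0384)
   = [0.303575 + 0.332857] / 0.727141 = 0.875253
d₂ = d₁ − σ√T = 0.875253 − 0.727141 = 0.148112
N(d₁) = 0.809282,  N(d₂) = 0.558873,  e^(−rT) = 0.933803
E₀ = V₀·N(d₁) − D·e^(−rT)·N(d₂)
   = 103.8868·0.809282 − 76.6866·0.933803·0.558873 = 44.052729
B₀ = V₀ − E₀ = 103.8868 − 44.052729 = 59.834071
spread = −(1/T)·ln(B₀/D) − r = −(1/2.0384)·ln(59.834071/76.6866) − 0.0336 = 0.08813849
in basis points: 0.08813849 × 10⁴ = 881.3849 bp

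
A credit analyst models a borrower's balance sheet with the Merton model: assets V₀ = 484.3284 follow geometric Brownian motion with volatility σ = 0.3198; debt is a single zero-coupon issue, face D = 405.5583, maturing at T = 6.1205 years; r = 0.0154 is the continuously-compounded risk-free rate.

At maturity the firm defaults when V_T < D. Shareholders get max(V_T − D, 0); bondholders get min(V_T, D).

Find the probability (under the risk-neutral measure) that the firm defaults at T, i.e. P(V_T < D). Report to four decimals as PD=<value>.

d₁ = [ln(V₀/D) + (r + σ²/2)T] / (σ√T)
   = [ln(484.3284/405.5583) + (0.0154 + 0.5·0.3198²)·6.1205] / (0.3198·√6.1205)
   = [0.177499 + 0.407234] / 0.791174 = 0.739069
d₂ = d₁ − σ√T = 0.739069 − 0.791174 = -0.052105
risk-neutral PD = N(−d₂) = N(0.052105) = 0.520777

PD=0.5208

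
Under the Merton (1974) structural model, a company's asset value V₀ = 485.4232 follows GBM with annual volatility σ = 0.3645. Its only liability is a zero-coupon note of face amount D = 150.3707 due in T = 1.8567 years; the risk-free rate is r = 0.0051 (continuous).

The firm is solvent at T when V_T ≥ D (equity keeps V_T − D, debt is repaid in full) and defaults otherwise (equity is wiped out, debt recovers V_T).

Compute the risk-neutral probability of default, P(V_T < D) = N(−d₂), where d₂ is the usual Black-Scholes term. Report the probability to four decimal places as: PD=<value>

PD=0.0166

d₁ = [ln(V₀/D) + (r + σ²/2)T] / (σ√T)
   = [ln(485.4232/150.3707) + (0.0051 + 0.5·0.3645²)·1.8567] / (0.3645·√1.8567)
   = [1.171918 + 0.132810] / 0.496671 = 2.626948
d₂ = d₁ − σ√T = 2.626948 − 0.496671 = 2.130277
risk-neutral PD = N(−d₂) = N(-2.130277) = 0.016574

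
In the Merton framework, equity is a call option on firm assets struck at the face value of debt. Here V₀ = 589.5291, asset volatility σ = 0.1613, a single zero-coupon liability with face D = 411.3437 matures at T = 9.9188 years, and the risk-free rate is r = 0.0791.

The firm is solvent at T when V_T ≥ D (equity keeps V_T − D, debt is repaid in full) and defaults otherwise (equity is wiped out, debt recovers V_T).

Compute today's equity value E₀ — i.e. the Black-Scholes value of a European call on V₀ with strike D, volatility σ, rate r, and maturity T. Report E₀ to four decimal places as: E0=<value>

d₁ = [ln(V₀/D) + (r + σ²/2)T] / (σ√T)
   = [ln(589.5291/411.3437) + (0.0791 + 0.5·0.1613²)·9.9188] / (0.1613·√9.9188)
   = [0.359895 + 0.913609] / 0.508000 = 2.506897
d₂ = d₁ − σ√T = 2.506897 − 0.508000 = 1.998896
N(d₁) = 0.993910,  N(d₂) = 0.977190,  e^(−rT) = 0.456313
E₀ = V₀·N(d₁) − D·e^(−rT)·N(d₂)
   = 589.5291·0.993910 − 411.3437·0.456313·0.977190 = 402.519071

E0=402.5191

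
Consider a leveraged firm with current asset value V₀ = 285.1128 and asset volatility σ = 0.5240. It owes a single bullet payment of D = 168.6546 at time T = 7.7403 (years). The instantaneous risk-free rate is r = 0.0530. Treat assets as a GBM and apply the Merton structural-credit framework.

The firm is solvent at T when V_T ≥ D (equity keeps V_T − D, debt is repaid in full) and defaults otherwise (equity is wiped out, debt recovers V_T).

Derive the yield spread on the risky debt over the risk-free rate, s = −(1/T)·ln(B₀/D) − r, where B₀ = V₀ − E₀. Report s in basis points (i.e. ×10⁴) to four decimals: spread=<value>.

spread=493.6106

d₁ = [ln(V₀/D) + (r + σ²/2)T] / (σ√T)
   = [ln(285.1128/168.6546) + (0.0530 + 0.5·0.5240²)·7.7403] / (0.5240·√7.7403)
   = [0.525032 + 1.472886] / 1.457841 = 1.370464
d₂ = d₁ − σ√T = 1.370464 − 1.457841 = -0.087377
N(d₁) = 0.914729,  N(d₂) = 0.465186,  e^(−rT) = 0.663494
E₀ = V₀·N(d₁) − D·e^(−rT)·N(d₂)
   = 285.1128·0.914729 − 168.6546·0.663494·0.465186 = 208.746041
B₀ = V₀ − E₀ = 285.1128 − 208.746041 = 76.366759
spread = −(1/T)·ln(B₀/D) − r = −(1/7.7403)·ln(76.366759/168.6546) − 0.0530 = 0.04936106
in basis points: 0.04936106 × 10⁴ = 493.6106 bp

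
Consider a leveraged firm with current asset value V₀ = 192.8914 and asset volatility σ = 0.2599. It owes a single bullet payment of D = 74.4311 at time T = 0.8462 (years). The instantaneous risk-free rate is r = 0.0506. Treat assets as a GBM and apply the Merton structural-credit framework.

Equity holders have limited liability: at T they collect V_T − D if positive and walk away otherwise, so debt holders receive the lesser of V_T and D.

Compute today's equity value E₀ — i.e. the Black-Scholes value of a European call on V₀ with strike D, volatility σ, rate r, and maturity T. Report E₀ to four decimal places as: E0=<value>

E0=121.5801

d₁ = [ln(V₀/D) + (r + σ²/2)T] / (σ√T)
   = [ln(192.8914/74.4311) + (0.0506 + 0.5·0.2599²)·0.8462] / (0.2599·√0.8462)
   = [0.952253 + 0.071397] / 0.239080 = 4.281629
d₂ = d₁ − σ√T = 4.281629 − 0.239080 = 4.042549
N(d₁) = 0.999991,  N(d₂) = 0.999974,  e^(−rT) = 0.958086
E₀ = V₀·N(d₁) − D·e^(−rT)·N(d₂)
   = 192.8914·0.999991 − 74.4311·0.958086·0.999974 = 121.580100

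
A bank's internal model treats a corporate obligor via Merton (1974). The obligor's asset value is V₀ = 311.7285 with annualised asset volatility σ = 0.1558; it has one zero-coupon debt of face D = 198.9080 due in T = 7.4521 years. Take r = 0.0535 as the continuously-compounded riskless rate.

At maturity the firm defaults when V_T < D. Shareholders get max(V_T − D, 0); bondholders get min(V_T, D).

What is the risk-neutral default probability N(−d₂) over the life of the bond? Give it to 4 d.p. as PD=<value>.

PD=0.0374

d₁ = [ln(V₀/D) + (r + σ²/2)T] / (σ√T)
   = [ln(311.7285/198.9080) + (0.0535 + 0.5·0.1558²)·7.4521] / (0.1558·√7.4521)
   = [0.449290 + 0.489132] / 0.425311 = 2.206437
d₂ = d₁ − σ√T = 2.206437 − 0.425311 = 1.781126
risk-neutral PD = N(−d₂) = N(-1.781126) = 0.037446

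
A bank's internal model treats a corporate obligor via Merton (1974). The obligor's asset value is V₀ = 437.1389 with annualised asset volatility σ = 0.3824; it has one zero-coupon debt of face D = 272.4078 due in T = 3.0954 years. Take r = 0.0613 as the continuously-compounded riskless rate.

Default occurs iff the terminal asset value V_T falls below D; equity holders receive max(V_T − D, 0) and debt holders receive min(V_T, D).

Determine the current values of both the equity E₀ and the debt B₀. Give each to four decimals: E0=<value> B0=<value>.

d₁ = [ln(V₀/D) + (r + σ²/2)T] / (σ√T)
   = [ln(437.1389/272.4078) + (0.0613 + 0.5·0.3824²)·3.0954] / (0.3824·√3.0954)
   = [0.472951 + 0.416068] / 0.672785 = 1.321401
d₂ = d₁ − σ√T = 1.321401 − 0.672785 = 0.648616
N(d₁) = 0.906816,  N(d₂) = 0.741707,  e^(−rT) = 0.827168
E₀ = V₀·N(d₁) − D·e^(−rT)·N(d₂)
   = 437.1389·0.906816 − 272.4078·0.827168·0.741707 = 229.278151
B₀ = V₀ − E₀ = 437.1389 − 229.278151 = 207.860749

E0=229.2782 B0=207.8607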